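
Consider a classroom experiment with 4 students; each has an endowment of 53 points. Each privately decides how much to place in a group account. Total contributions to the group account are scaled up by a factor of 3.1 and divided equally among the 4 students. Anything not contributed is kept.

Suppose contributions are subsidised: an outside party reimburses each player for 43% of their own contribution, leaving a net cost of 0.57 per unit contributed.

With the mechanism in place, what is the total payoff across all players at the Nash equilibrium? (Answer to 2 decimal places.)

The effective private return per unit is now (3.1/4) / 0.57 = 1.3596 > 1, so every player's dominant strategy flips to full contribution.
At the Nash equilibrium everyone contributes 53. Group total payoff = 4 × (53 × 0.43 + 3.1 × 53) = 748.36.

748.36 points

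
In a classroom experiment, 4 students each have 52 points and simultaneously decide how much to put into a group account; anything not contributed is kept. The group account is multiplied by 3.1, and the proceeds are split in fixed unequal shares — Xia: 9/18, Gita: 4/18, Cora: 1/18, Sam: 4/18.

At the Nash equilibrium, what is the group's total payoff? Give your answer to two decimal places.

Each unit j contributes comes back to j as 3.1 × (j's share), so j prefers to contribute only if that share exceeds 1/3.1 = 0.3226; otherwise keeping the unit dominates.
The only share above 0.3226 is Xia's 9/18, contributing 52; the remaining 3 contribute 0. Total contributed: 52.
The group account pays out 3.1 × 52 = 161.20 in total (split across the unequal shares, but the aggregate is all that matters for the group sum).
The 3 free-riders keep 52 each, adding 156. Group total = 156 + 161.20 = 317.20.

317.20 points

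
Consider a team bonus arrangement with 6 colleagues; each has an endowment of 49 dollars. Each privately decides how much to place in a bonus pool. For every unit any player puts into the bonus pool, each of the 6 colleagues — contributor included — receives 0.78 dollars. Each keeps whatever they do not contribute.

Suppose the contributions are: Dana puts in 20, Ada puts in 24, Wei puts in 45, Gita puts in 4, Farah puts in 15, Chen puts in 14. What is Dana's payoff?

124.16 dollars

Total contributed: 20 + 24 + 45 + 4 + 15 + 14 = 122.
Each receives 0.78 × 122 = 95.16 from the bonus pool.
Dana keeps 49 − 20 = 29, so Dana's payoff is 29 + 95.16 = 124.16.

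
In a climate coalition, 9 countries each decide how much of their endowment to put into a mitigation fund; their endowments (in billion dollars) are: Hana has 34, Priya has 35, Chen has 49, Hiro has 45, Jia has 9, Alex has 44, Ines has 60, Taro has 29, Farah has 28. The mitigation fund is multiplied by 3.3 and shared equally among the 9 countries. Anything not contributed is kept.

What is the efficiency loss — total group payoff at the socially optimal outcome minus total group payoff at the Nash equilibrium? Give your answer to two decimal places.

The private return per contributed unit is 3.3/9 = 0.3667 < 1 for every player regardless of endowment, so the Nash equilibrium is zero contribution and the group total is Σ E_j = 34 + 35 + 49 + 45 + 9 + 44 + 60 + 29 + 28 = 333.
Each contributed unit returns 3.300 to the group, so the social optimum is full contribution by everyone: group total = 3.300 × 333 = 1098.90.
Efficiency loss = (3.300 − 1) × 333 = 765.90.

765.90 billion dollars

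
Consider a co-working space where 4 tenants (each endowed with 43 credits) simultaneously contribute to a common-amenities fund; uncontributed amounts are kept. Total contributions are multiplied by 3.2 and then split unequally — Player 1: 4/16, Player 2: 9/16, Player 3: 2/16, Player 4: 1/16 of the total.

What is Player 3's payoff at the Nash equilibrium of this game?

Player j's private return per contributed unit is 3.2 × (j's share). Contributing is weakly dominant for j when that share is at least 1/3.2 = 0.3125, and contributing 0 is dominant otherwise.
Only Player 2 (9/16) clears that bar, contributing 43; the remaining 3 contribute 0. Total contributed: 43.
Player 3 keeps 43 and receives 3.2 × 43 × 2/16 = 17.20 from the common-amenities fund, for a payoff of 60.20.

60.20 credits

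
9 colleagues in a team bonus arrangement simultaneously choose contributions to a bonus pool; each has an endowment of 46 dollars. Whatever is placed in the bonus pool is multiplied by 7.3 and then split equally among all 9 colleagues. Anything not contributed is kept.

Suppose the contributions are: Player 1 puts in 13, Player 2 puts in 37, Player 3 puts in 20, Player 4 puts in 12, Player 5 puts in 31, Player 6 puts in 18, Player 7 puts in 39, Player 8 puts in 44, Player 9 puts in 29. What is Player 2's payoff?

Total contributed: 13 + 37 + 20 + 12 + 31 + 18 + 39 + 44 + 29 = 243.
Each receives 7.3 × 243 / 9 = 197.10 from the bonus pool.
Player 2 keeps 46 − 37 = 9, so Player 2's payoff is 9 + 197.10 = 206.10.

206.10 dollars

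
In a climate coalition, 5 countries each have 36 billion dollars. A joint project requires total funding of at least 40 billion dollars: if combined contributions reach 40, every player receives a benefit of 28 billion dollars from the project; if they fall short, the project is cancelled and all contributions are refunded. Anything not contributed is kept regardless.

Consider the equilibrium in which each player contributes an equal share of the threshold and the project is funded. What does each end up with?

56 billion dollars

Equal share of the threshold: 40/5 = 8.
At this profile no one gains by cutting their contribution: any cut drops the total below 40, the project is cancelled, contributions are refunded, and the deviator ends with 36, which is less than 36 − 8 + 28 = 56. Contributing more than 8 just wastes the excess. So contributing exactly 8 is a best response.
Each player's payoff: 36 − 8 + 28 = 56.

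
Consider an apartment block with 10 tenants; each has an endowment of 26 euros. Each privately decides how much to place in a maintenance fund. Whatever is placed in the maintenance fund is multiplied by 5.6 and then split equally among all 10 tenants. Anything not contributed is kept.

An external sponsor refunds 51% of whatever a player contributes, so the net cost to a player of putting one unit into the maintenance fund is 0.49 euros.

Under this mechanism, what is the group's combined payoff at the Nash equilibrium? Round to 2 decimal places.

1588.60 euros

With the mechanism, a contributed unit returns (5.6/10) / 0.49 = 1.1429 per unit of net cost to the contributor — now above 1 — so contributing fully is weakly dominant for every player.
So the Nash equilibrium is full contribution by all 10; the group earns 10 × (26 × 0.51 + 5.6 × 26) = 1588.60.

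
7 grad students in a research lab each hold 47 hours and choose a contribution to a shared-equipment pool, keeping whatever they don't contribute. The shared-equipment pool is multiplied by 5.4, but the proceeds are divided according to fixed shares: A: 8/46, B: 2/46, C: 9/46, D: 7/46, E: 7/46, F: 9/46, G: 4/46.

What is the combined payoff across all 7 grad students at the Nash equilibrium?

Player j's private return per contributed unit is 5.4 × (j's share). Contributing is weakly dominant for j when that share is at least 1/5.4 = 0.1852, and contributing 0 is dominant otherwise.
C and F are above the threshold, contributing 47 each; the remaining 5 contribute 0. Total contributed: 94.
The shared-equipment pool pays out 5.4 × 94 = 507.60 in total (split across the unequal shares, but the aggregate is all that matters for the group sum).
The 5 free-riders keep 47 each, adding 235. Group total = 235 + 507.60 = 742.60.

742.60 hours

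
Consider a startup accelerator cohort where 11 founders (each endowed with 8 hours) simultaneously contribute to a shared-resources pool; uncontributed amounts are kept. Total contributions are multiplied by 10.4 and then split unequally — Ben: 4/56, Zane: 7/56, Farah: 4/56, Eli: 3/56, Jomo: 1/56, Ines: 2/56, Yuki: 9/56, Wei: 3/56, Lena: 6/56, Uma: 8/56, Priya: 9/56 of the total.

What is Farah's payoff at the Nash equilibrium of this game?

37.71 hours

For player j, contributing a unit is worthwhile iff 10.4 × (j's share) ≥ 1, i.e. iff j's share is at least 0.0962.
Zane, Yuki, Lena, Uma and Priya are above the threshold, contributing 8 each; the remaining 6 contribute 0. Total contributed: 40.
Farah keeps 8 and receives 10.4 × 40 × 4/56 = 29.71 from the shared-resources pool, for a payoff of 37.71.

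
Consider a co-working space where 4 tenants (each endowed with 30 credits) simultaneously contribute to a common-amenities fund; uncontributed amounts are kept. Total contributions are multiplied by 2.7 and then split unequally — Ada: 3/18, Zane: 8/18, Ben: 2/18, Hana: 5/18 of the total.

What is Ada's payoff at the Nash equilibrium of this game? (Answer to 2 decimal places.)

43.50 credits

A player with share s gets back 2.7·s per unit contributed, so full contribution is dominant for anyone with s > 1/2.7 = 0.3704 and zero contribution is dominant for anyone below.
Zane alone (share 8/18) is above the threshold, contributing 30; the remaining 3 contribute 0. Total contributed: 30.
Ada keeps 30 and receives 2.7 × 30 × 3/18 = 13.50 from the common-amenities fund, for a payoff of 43.50.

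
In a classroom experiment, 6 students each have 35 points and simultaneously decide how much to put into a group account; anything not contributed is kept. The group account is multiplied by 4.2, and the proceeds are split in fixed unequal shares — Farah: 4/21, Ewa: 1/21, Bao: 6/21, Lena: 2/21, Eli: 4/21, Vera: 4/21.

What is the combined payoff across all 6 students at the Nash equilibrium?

For player j, contributing a unit is worthwhile iff 4.2 × (j's share) ≥ 1, i.e. iff j's share is at least 0.2381.
Only Bao (6/21) clears that bar, contributing 35; the remaining 5 contribute 0. Total contributed: 35.
The group account pays out 4.2 × 35 = 147.00 in total (split across the unequal shares, but the aggregate is all that matters for the group sum).
The 5 free-riders keep 35 each, adding 175. Group total = 175 + 147.00 = 322.00.

322.00 points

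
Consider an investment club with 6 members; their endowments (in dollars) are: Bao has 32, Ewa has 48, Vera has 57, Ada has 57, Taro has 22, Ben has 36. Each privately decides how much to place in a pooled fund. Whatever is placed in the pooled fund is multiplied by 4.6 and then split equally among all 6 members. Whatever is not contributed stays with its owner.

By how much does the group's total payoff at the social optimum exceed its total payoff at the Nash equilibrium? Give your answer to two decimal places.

907.20 dollars

The private return per contributed unit is 4.6/6 = 0.7667 < 1 for every player regardless of endowment, so the Nash equilibrium is zero contribution and the group total is Σ E_j = 32 + 48 + 57 + 57 + 22 + 36 = 252.
Each contributed unit returns 4.600 to the group, so the social optimum is full contribution by everyone: group total = 4.600 × 252 = 1159.20.
Efficiency loss = (4.600 − 1) × 252 = 907.20.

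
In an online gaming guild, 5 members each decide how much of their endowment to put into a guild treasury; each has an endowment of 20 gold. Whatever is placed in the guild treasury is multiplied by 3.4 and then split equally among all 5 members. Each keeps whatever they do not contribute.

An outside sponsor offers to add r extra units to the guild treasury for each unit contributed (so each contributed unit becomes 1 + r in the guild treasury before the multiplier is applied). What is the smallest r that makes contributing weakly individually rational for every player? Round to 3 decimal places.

0.471

With matching at rate r, one contributed unit becomes (1 + r) in the guild treasury and returns 3.4 × (1 + r) / 5 to the contributor.
Setting this equal to 1: 1 + r = 5/3.4 = 1.4706.
So the minimum matching rate is r = 1.4706 − 1 = 0.471.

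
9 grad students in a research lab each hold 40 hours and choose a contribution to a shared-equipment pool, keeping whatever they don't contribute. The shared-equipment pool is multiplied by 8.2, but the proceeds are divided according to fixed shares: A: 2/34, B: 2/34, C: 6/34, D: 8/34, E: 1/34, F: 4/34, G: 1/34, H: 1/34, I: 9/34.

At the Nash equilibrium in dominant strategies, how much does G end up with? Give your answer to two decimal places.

68.94 hours

For player j, contributing a unit is worthwhile iff 8.2 × (j's share) ≥ 1, i.e. iff j's share is at least 0.1220.
C, D and I are above the threshold, contributing 40 each; the remaining 6 contribute 0. Total contributed: 120.
G keeps 40 and receives 8.2 × 120 × 1/34 = 28.94 from the shared-equipment pool, for a payoff of 68.94.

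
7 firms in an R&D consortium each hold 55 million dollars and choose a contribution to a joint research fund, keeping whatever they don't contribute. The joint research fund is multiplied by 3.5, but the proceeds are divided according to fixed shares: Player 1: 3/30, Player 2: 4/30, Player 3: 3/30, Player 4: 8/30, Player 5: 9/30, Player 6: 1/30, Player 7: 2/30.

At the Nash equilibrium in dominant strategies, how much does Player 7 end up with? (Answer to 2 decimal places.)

67.83 million dollars

A player with share s gets back 3.5·s per unit contributed, so full contribution is dominant for anyone with s > 1/3.5 = 0.2857 and zero contribution is dominant for anyone below.
Only Player 5 (9/30) clears that bar, contributing 55; the remaining 6 contribute 0. Total contributed: 55.
Player 7 keeps 55 and receives 3.5 × 55 × 2/30 = 12.83 from the joint research fund, for a payoff of 67.83.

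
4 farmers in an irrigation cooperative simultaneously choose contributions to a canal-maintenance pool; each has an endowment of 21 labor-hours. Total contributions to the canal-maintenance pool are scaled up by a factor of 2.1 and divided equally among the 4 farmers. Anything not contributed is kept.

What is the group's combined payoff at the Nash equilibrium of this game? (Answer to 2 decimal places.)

84.00 labor-hours

Each contributed unit returns 2.1/4 = 0.5250 to its contributor — below 1 — so contributing 0 is dominant for every player. At the Nash equilibrium everyone keeps their 21, and the group total is 4 × 21 = 84.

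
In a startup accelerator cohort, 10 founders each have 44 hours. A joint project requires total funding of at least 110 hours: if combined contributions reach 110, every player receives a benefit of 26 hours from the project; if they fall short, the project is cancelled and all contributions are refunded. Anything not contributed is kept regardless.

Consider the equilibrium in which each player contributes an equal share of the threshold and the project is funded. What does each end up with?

59 hours

Equal share of the threshold: 110/10 = 11.
At this profile no one gains by cutting their contribution: any cut drops the total below 110, the project is cancelled, contributions are refunded, and the deviator ends with 44, which is less than 44 − 11 + 26 = 59. Contributing more than 11 just wastes the excess. So contributing exactly 11 is a best response.
Each player's payoff: 44 − 11 + 26 = 59.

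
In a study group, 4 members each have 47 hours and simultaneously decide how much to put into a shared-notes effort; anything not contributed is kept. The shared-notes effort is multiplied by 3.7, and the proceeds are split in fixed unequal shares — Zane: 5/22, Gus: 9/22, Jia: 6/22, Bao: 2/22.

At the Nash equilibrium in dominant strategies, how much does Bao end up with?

78.62 hours

A player with share s gets back 3.7·s per unit contributed, so full contribution is dominant for anyone with s > 1/3.7 = 0.2703 and zero contribution is dominant for anyone below.
Gus and Jia are above the threshold, contributing 47 each; the remaining 2 contribute 0. Total contributed: 94.
Bao keeps 47 and receives 3.7 × 94 × 2/22 = 31.62 from the shared-notes effort, for a payoff of 78.62.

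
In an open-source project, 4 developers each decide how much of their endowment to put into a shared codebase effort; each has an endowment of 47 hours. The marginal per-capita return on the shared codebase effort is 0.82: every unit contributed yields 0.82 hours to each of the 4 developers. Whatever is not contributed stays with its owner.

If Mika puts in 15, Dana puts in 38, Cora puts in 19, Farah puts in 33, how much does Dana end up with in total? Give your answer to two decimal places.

Total contributed: 15 + 38 + 19 + 33 = 105.
Each receives 0.82 × 105 = 86.10 from the shared codebase effort.
Dana keeps 47 − 38 = 9, so Dana's payoff is 9 + 86.10 = 95.10.

95.10 hours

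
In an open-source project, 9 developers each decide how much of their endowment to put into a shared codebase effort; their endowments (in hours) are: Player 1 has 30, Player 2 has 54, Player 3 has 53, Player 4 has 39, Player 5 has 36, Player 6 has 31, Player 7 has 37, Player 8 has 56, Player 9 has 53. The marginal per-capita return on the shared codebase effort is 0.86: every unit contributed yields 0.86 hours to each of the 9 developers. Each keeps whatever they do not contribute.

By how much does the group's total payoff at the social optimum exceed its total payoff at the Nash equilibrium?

2621.86 hours

The private return per contributed unit is 0.86 < 1 for everyone, so the Nash equilibrium is zero contribution and the group total is Σ E_j = 30 + 54 + 53 + 39 + 36 + 31 + 37 + 56 + 53 = 389.
Each contributed unit returns 7.740 to the group, so the social optimum is full contribution by everyone: group total = 7.740 × 389 = 3010.86.
Efficiency loss = (7.740 − 1) × 389 = 2621.86.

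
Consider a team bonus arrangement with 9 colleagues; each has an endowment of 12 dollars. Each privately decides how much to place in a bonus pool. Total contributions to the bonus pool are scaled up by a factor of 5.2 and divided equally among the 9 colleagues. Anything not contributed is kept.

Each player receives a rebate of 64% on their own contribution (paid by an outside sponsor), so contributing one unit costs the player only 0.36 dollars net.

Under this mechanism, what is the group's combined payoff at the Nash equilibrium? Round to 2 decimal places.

The effective private return per unit is now (5.2/9) / 0.36 = 1.6049 > 1, so every player's dominant strategy flips to full contribution.
At the Nash equilibrium everyone contributes 12. Group total payoff = 9 × (12 × 0.64 + 5.2 × 12) = 630.72.

630.72 dollars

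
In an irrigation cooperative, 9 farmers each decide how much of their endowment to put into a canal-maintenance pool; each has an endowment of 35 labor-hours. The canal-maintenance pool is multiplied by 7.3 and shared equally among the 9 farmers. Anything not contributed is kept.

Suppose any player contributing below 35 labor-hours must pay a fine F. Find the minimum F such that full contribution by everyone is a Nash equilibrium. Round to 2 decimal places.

Given the others contribute fully, the best deviation is to contribute 0 (any partial contribution still incurs the fine and gives up units whose private return 0.8111 is below 1).
Deviating from 35 to 0 saves 35 labor-hours but forfeits the deviator's share of the drop in the canal-maintenance pool: 7.3/9 × 35 = 28.39.
So the deviation gain is 35 − 28.39 = 6.61, and the fine must be at least 6.61 labor-hours to wipe it out.

6.61 labor-hours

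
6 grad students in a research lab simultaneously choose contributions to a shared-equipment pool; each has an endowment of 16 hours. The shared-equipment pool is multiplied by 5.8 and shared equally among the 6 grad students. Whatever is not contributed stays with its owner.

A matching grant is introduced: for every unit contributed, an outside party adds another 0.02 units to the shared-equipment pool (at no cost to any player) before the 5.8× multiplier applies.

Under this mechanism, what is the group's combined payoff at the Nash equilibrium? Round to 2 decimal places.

96.00 hours

With the mechanism, a contributed unit returns 5.8 × 1.02 / 6 = 0.9860 per unit of net cost — still below 1 — so contributing 0 remains dominant for every player.
Everyone keeps their endowment and the group total is 6 × 16 = 96.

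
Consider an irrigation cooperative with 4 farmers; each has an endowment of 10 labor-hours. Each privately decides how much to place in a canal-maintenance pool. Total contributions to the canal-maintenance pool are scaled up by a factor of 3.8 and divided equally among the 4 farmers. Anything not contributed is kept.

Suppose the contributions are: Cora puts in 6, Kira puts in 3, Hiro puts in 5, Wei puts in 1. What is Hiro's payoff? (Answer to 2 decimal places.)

19.25 labor-hours

Total contributed: 6 + 3 + 5 + 1 = 15.
Each receives 3.8 × 15 / 4 = 14.25 from the canal-maintenance pool.
Hiro keeps 10 − 5 = 5, so Hiro's payoff is 5 + 14.25 = 19.25.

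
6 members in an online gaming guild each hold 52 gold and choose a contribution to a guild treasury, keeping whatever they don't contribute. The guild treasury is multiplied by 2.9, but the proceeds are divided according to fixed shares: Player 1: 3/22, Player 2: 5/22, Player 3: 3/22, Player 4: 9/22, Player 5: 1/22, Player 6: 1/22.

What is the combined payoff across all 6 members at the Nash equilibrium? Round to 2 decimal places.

410.80 gold

Player j's private return per contributed unit is 2.9 × (j's share). Contributing is weakly dominant for j when that share is at least 1/2.9 = 0.3448, and contributing 0 is dominant otherwise.
Player 4 alone (share 9/22) is above the threshold, contributing 52; the remaining 5 contribute 0. Total contributed: 52.
The guild treasury pays out 2.9 × 52 = 150.80 in total (split across the unequal shares, but the aggregate is all that matters for the group sum).
The 5 free-riders keep 52 each, adding 260. Group total = 260 + 150.80 = 410.80.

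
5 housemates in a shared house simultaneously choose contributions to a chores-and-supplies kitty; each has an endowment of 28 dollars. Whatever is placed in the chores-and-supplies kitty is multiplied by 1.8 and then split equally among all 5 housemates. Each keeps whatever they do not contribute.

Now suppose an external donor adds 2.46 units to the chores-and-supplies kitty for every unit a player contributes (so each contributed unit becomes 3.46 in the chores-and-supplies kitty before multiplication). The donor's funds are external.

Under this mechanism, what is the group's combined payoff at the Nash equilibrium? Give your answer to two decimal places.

871.92 dollars

The effective private return per unit is now 1.8 × 3.46 / 5 = 1.2456 > 1, so every player's dominant strategy flips to full contribution.
At the Nash equilibrium everyone contributes 28. Group total payoff = 1.8 × 3.46 × 140 = 871.92.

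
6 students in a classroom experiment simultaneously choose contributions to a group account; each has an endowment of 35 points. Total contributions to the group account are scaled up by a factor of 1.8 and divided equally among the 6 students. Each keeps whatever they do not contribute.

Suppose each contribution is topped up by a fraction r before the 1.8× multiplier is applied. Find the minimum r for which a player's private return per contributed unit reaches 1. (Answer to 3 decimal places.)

With matching at rate r, one contributed unit becomes (1 + r) in the group account and returns 1.8 × (1 + r) / 6 to the contributor.
Setting this equal to 1: 1 + r = 6/1.8 = 3.3333.
So the minimum matching rate is r = 3.3333 − 1 = 2.333.

2.333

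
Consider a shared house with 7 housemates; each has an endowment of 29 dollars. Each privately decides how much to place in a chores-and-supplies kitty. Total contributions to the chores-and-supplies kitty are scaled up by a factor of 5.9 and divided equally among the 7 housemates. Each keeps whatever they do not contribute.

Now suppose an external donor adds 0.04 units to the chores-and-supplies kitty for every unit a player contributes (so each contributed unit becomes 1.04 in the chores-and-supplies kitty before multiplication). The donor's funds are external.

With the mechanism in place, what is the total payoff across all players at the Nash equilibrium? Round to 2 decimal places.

203.00 dollars

Even with the mechanism, each unit contributed returns only 5.9 × 1.04 / 7 = 0.8766 per unit of net cost, so contributing nothing is still dominant.
At the Nash equilibrium no one contributes; group total payoff = 7 × 29 = 203.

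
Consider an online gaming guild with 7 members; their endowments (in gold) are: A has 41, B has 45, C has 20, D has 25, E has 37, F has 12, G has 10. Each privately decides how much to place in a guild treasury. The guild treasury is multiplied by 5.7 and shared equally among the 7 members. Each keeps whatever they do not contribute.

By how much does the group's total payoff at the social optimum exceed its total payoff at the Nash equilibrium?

The private return per contributed unit is 5.7/7 = 0.8143 < 1 for every player regardless of endowment, so the Nash equilibrium is zero contribution and the group total is Σ E_j = 41 + 45 + 20 + 25 + 37 + 12 + 10 = 190.
Each contributed unit returns 5.700 to the group, so the social optimum is full contribution by everyone: group total = 5.700 × 190 = 1083.00.
Efficiency loss = (5.700 − 1) × 190 = 893.00.

893.00 gold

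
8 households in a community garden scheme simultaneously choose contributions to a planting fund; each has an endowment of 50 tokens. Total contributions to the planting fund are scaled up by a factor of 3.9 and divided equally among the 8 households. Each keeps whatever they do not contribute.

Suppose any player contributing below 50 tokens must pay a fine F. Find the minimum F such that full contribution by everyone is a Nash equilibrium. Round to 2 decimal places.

25.63 tokens

Given the others contribute fully, the best deviation is to contribute 0 (any partial contribution still incurs the fine and gives up units whose private return 0.4875 is below 1).
Deviating from 50 to 0 saves 50 tokens but forfeits the deviator's share of the drop in the planting fund: 3.9/8 × 50 = 24.37.
So the deviation gain is 50 − 24.37 = 25.63, and the fine must be at least 25.63 tokens to wipe it out.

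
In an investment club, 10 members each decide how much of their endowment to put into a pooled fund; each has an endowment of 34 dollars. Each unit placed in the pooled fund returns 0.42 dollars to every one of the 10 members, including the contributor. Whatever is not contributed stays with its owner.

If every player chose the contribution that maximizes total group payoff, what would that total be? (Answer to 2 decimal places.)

Each contributed unit returns 4.200 to the group as a whole (0.42 to each of 10 players), which exceeds 1, so the social optimum is full contribution: group total = 4.200 × 340 = 1428.00.

1428.00 dollars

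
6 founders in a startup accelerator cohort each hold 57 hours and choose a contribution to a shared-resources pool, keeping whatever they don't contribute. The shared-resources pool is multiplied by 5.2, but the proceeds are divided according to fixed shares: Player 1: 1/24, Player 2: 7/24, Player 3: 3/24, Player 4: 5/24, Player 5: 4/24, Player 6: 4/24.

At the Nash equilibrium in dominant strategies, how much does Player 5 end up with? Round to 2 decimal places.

155.80 hours

Each unit j contributes comes back to j as 5.2 × (j's share), so j prefers to contribute only if that share exceeds 1/5.2 = 0.1923; otherwise keeping the unit dominates.
Player 2 and Player 4 clear that bar, contributing 57 each; the remaining 4 contribute 0. Total contributed: 114.
Player 5 keeps 57 and receives 5.2 × 114 × 4/24 = 98.80 from the shared-resources pool, for a payoff of 155.80.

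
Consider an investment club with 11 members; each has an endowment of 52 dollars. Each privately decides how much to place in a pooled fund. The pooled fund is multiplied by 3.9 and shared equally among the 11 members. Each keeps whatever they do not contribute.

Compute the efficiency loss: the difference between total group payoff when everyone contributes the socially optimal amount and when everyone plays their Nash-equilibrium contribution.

Each contributed unit returns 3.9/11 = 0.3545 to its contributor — below 1 — so contributing 0 is dominant for every player. At the Nash equilibrium everyone keeps their 52, and the group total is 11 × 52 = 572.
Each contributed unit returns 3.900 to the group as a whole (0.3545 to each of 11 players), which exceeds 1, so the social optimum is full contribution: group total = 3.900 × 572 = 2230.80.
Efficiency loss = 2230.80 − 572 = 1658.80.

1658.80 dollars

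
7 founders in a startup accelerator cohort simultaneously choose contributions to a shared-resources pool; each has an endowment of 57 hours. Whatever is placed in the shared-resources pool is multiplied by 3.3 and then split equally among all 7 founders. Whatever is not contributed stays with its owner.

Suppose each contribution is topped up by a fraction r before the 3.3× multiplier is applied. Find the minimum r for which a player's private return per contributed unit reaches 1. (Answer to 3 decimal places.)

1.121

With matching at rate r, one contributed unit becomes (1 + r) in the shared-resources pool and returns 3.3 × (1 + r) / 7 to the contributor.
Setting this equal to 1: 1 + r = 7/3.3 = 2.1212.
So the minimum matching rate is r = 2.1212 − 1 = 1.121.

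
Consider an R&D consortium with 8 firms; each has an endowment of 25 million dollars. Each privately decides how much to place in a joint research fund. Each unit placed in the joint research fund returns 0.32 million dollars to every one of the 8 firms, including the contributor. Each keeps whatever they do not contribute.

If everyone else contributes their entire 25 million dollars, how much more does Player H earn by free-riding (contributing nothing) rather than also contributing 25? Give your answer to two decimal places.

17.00 million dollars

Switching from a contribution of 25 to 0 lets Player H keep an extra 25 million dollars, but lowers the joint research fund by 25, which costs Player H their own share of that drop: 0.32 × 25 = 8.00.
Net gain = 25 − 8.00 = 17.00. The private return per contributed unit (0.32) is below 1, so free-riding is indeed the best response regardless of what the others do.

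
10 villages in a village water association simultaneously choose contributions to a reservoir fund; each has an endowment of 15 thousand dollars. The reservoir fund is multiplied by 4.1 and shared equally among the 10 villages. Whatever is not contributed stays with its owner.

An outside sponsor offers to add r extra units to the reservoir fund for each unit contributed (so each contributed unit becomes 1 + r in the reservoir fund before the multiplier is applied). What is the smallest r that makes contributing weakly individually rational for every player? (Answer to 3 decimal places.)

1.439

With matching at rate r, one contributed unit becomes (1 + r) in the reservoir fund and returns 4.1 × (1 + r) / 10 to the contributor.
Setting this equal to 1: 1 + r = 10/4.1 = 2.4390.
So the minimum matching rate is r = 2.4390 − 1 = 1.439.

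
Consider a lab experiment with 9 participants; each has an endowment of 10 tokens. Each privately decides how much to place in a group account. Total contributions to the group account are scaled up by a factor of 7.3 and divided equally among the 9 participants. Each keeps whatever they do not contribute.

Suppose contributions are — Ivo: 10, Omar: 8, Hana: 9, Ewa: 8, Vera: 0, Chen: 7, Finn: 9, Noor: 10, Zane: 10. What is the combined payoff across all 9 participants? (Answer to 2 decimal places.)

537.30 tokens

Total contributed: 10 + 8 + 9 + 8 + 0 + 7 + 9 + 10 + 10 = 71; total kept: 9 × 10 − 71 = 19.
The group account pays out 7.3 × 71 = 518.30 in aggregate.
Group total = 19 + 518.30 = 537.30.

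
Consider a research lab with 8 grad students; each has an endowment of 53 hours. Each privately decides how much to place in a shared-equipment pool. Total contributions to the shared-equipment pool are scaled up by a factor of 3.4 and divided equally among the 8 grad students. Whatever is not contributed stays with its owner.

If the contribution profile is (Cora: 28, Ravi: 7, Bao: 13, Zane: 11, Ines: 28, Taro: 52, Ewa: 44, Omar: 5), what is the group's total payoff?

875.20 hours

Total contributed: 28 + 7 + 13 + 11 + 28 + 52 + 44 + 5 = 188; total kept: 8 × 53 − 188 = 236.
The shared-equipment pool pays out 3.4 × 188 = 639.20 in aggregate.
Group total = 236 + 639.20 = 875.20.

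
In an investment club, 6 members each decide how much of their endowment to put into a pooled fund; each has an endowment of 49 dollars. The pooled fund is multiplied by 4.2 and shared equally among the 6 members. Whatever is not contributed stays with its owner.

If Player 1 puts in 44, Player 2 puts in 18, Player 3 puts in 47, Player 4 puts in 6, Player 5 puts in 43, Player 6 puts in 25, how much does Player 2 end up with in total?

Total contributed: 44 + 18 + 47 + 6 + 43 + 25 = 183.
Each receives 4.2 × 183 / 6 = 128.10 from the pooled fund.
Player 2 keeps 49 − 18 = 31, so Player 2's payoff is 31 + 128.10 = 159.10.

159.10 dollars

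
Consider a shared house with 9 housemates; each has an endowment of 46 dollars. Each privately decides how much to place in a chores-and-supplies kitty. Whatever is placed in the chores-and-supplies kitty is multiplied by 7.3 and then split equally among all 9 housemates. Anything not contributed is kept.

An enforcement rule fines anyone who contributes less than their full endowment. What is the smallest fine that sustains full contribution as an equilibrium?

8.69 dollars

Given the others contribute fully, the best deviation is to contribute 0 (any partial contribution still incurs the fine and gives up units whose private return 0.8111 is below 1).
Deviating from 46 to 0 saves 46 dollars but forfeits the deviator's share of the drop in the chores-and-supplies kitty: 7.3/9 × 46 = 37.31.
So the deviation gain is 46 − 37.31 = 8.69, and the fine must be at least 8.69 dollars to wipe it out.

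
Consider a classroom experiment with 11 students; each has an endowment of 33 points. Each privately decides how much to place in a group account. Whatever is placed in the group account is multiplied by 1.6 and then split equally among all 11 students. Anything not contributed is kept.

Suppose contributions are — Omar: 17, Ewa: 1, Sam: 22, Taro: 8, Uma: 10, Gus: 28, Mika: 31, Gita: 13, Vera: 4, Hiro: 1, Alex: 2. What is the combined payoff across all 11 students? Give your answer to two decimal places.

445.20 points

Total contributed: 17 + 1 + 22 + 8 + 10 + 28 + 31 + 13 + 4 + 1 + 2 = 137; total kept: 11 × 33 − 137 = 226.
The group account pays out 1.6 × 137 = 219.20 in aggregate.
Group total = 226 + 219.20 = 445.20.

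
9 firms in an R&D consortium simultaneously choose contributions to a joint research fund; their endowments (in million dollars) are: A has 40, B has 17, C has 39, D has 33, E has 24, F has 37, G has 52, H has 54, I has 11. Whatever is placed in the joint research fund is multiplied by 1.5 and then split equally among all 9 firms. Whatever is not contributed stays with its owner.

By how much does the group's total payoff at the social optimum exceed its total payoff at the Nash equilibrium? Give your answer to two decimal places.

153.50 million dollars

The private return per contributed unit is 1.5/9 = 0.1667 < 1 for every player regardless of endowment, so the Nash equilibrium is zero contribution and the group total is Σ E_j = 40 + 17 + 39 + 33 + 24 + 37 + 52 + 54 + 11 = 307.
Each contributed unit returns 1.500 to the group, so the social optimum is full contribution by everyone: group total = 1.500 × 307 = 460.50.
Efficiency loss = (1.500 − 1) × 307 = 153.50.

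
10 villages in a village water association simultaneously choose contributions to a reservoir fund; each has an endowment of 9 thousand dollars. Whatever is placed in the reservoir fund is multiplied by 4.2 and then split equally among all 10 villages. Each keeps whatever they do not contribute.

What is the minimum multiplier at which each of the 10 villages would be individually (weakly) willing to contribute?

A contributed unit returns (multiplier)/10 to its contributor.
This reaches 1 exactly when the multiplier is 10.

10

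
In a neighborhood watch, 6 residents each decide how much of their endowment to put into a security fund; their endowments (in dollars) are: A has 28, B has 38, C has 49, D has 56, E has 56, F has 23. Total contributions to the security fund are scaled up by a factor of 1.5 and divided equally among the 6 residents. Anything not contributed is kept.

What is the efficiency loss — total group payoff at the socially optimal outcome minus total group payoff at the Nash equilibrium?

The private return per contributed unit is 1.5/6 = 0.2500 < 1 for every player regardless of endowment, so the Nash equilibrium is zero contribution and the group total is Σ E_j = 28 + 38 + 49 + 56 + 56 + 23 = 250.
Each contributed unit returns 1.500 to the group, so the social optimum is full contribution by everyone: group total = 1.500 × 250 = 375.00.
Efficiency loss = (1.500 − 1) × 250 = 125.00.

125.00 dollars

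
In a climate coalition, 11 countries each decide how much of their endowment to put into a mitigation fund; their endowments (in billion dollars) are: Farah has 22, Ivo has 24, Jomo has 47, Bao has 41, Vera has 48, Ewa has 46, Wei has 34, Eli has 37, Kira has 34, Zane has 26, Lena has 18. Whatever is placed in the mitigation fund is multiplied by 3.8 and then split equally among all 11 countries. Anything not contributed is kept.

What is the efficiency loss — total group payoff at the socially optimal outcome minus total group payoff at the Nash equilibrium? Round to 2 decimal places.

1055.60 billion dollars

The private return per contributed unit is 3.8/11 = 0.3455 < 1 for every player regardless of endowment, so the Nash equilibrium is zero contribution and the group total is Σ E_j = 22 + 24 + 47 + 41 + 48 + 46 + 34 + 37 + 34 + 26 + 18 = 377.
Each contributed unit returns 3.800 to the group, so the social optimum is full contribution by everyone: group total = 3.800 × 377 = 1432.60.
Efficiency loss = (3.800 − 1) × 377 = 1055.60.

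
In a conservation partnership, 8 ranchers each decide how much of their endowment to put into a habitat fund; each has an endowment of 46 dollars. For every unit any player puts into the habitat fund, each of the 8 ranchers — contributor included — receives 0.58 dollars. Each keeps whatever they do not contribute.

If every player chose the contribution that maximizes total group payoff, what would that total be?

1707.52 dollars

Each contributed unit returns 4.640 to the group as a whole (0.58 to each of 8 players), which exceeds 1, so the social optimum is full contribution: group total = 4.640 × 368 = 1707.52.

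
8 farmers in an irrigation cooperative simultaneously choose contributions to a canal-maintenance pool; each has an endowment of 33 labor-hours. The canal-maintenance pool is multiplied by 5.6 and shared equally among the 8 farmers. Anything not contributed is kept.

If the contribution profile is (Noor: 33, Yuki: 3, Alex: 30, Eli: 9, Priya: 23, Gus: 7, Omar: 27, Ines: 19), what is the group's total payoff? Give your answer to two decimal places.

Total contributed: 33 + 3 + 30 + 9 + 23 + 7 + 27 + 19 = 151; total kept: 8 × 33 − 151 = 113.
The canal-maintenance pool pays out 5.6 × 151 = 845.60 in aggregate.
Group total = 113 + 845.60 = 958.60.

958.60 labor-hours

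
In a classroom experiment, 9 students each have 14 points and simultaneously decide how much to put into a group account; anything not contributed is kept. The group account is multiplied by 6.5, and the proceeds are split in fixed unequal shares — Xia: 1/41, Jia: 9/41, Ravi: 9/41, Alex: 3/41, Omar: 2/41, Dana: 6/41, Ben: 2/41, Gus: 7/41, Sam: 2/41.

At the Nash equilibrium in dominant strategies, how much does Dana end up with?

53.95 points

Each unit j contributes comes back to j as 6.5 × (j's share), so j prefers to contribute only if that share exceeds 1/6.5 = 0.1538; otherwise keeping the unit dominates.
The shares above 0.1538 belong to Jia, Ravi and Gus, contributing 14 each; the remaining 6 contribute 0. Total contributed: 42.
Dana keeps 14 and receives 6.5 × 42 × 6/41 = 39.95 from the group account, for a payoff of 53.95.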